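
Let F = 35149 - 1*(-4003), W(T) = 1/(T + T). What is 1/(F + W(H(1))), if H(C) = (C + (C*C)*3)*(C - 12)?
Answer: 88/3445375 ≈ 2.5541e-5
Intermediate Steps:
H(C) = (-12 + C)*(C + 3*C**2) (H(C) = (C + C**2*3)*(-12 + C) = (C + 3*C**2)*(-12 + C) = (-12 + C)*(C + 3*C**2))
W(T) = 1/(2*T)
F = 39152 (F = 35149 + 4003 = 39152)
1/(F + W(H(1))) = 1/(39152 + 1/(2*((1*(-12 - 35*1 + 3*1**2))))) = 1/(39152 + 1/(2*((1*(-12 - 35 + 3*1))))) = 1/(39152 + 1/(2*((1*(-12 - 35 + 3))))) = 1/(39152 + 1/(2*((1*(-44))))) = 1/(39152 + (1/2)/(-44)) = 1/(39152 + (1/2)*(-1/44)) = 1/(39152 - 1/88) = 1/(3445375/88) = 88/3445375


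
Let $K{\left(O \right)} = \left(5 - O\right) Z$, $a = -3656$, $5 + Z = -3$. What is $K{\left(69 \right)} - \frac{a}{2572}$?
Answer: $\frac{330130}{643} \approx 513.42$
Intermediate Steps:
$Z = -8$ ($Z = -5 - 3 = -8$)
$K{\left(O \right)} = -40 + 8 O$ ($K{\left(O \right)} = \left(5 - O\right) \left(-8\right) = -40 + 8 O$)
$K{\left(69 \right)} - \frac{a}{2572} = \left(-40 + 8 \cdot 69\right) - - \frac{3656}{2572} = \left(-40 + 552\right) - \left(-3656\right) \frac{1}{2572} = 512 - - \frac{914}{643} = 512 + \frac{914}{643} = \frac{330130}{643}$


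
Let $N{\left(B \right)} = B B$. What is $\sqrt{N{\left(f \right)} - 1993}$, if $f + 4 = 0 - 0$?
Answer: $i \sqrt{1977} \approx 44.463 i$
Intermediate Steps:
$f = -4$ ($f = -4 + \left(0 - 0\right) = -4 + \left(0 + 0\right) = -4 + 0 = -4$)
$N{\left(B \right)} = B^{2}$
$\sqrt{N{\left(f \right)} - 1993} = \sqrt{\left(-4\right)^{2} - 1993} = \sqrt{16 - 1993} = \sqrt{-1977} = i \sqrt{1977}$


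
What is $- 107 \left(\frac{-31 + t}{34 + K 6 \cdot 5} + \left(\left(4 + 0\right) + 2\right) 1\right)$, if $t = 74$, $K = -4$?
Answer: $- \frac{1177}{2} \approx -588.5$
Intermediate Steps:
$- 107 \left(\frac{-31 + t}{34 + K 6 \cdot 5} + \left(\left(4 + 0\right) + 2\right) 1\right) = - 107 \left(\frac{-31 + 74}{34 + \left(-4\right) 6 \cdot 5} + \left(\left(4 + 0\right) + 2\right) 1\right) = - 107 \left(\frac{43}{34 - 120} + \left(4 + 2\right) 1\right) = - 107 \left(\frac{43}{34 - 120} + 6 \cdot 1\right) = - 107 \left(\frac{43}{-86} + 6\right) = - 107 \left(43 \left(- \frac{1}{86}\right) + 6\right) = - 107 \left(- \frac{1}{2} + 6\right) = \left(-107\right) \frac{11}{2} = - \frac{1177}{2}$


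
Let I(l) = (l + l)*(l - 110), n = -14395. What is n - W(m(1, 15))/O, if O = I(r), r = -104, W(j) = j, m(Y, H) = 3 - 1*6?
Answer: -640750237/44512 ≈ -14395.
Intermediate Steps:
m(Y, H) = -3 (m(Y, H) = 3 - 6 = -3)
I(l) = 2*l*(-110 + l) (I(l) = (2*l)*(-110 + l) = 2*l*(-110 + l))
O = 44512 (O = 2*(-104)*(-110 - 104) = 2*(-104)*(-214) = 44512)
n - W(m(1, 15))/O = -14395 - (-3)/44512 = -14395 - 1*(-3/44512) = -14395 + 3/44512 = -640750237/44512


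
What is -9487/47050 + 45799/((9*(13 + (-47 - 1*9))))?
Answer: -2158514419/18208350 ≈ -118.55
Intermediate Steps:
-9487/47050 + 45799/((9*(13 + (-47 - 1*9)))) = -9487*1/47050 + 45799/((9*(13 + (-47 - 9)))) = -9487/47050 + 45799/((9*(13 - 56))) = -9487/47050 + 45799/((9*(-43))) = -9487/47050 + 45799/(-387) = -9487/47050 + 45799*(-1/387) = -9487/47050 - 45799/387 = -2158514419/18208350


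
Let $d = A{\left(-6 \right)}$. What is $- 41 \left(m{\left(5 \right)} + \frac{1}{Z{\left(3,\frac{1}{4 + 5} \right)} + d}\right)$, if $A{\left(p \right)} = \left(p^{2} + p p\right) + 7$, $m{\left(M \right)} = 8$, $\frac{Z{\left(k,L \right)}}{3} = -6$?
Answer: $- \frac{20049}{61} \approx -328.67$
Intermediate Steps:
$Z{\left(k,L \right)} = -18$ ($Z{\left(k,L \right)} = 3 \left(-6\right) = -18$)
$A{\left(p \right)} = 7 + 2 p^{2}$ ($A{\left(p \right)} = \left(p^{2} + p^{2}\right) + 7 = 2 p^{2} + 7 = 7 + 2 p^{2}$)
$d = 79$ ($d = 7 + 2 \left(-6\right)^{2} = 7 + 2 \cdot 36 = 7 + 72 = 79$)
$- 41 \left(m{\left(5 \right)} + \frac{1}{Z{\left(3,\frac{1}{4 + 5} \right)} + d}\right) = - 41 \left(8 + \frac{1}{-18 + 79}\right) = - 41 \left(8 + \frac{1}{61}\right) = \left(-41\right) \frac{489}{61} = - \frac{20049}{61}$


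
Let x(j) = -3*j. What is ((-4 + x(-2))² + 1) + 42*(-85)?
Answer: -3565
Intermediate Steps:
((-4 + x(-2))² + 1) + 42*(-85) = ((-4 - 3*(-2))² + 1) + 42*(-85) = ((-4 + 6)² + 1) - 3570 = (2² + 1) - 3570 = (4 + 1) - 3570 = 5 - 3570 = -3565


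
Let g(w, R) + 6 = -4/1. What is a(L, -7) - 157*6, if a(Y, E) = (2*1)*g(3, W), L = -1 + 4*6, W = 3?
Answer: -962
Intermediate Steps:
g(w, R) = -10 (g(w, R) = -6 - 4/1 = -6 - 4*1 = -6 - 4 = -10)
L = 23 (L = -1 + 24 = 23)
a(Y, E) = -20 (a(Y, E) = (2*1)*(-10) = 2*(-10) = -20)
a(L, -7) - 157*6 = -20 - 157*6 = -20 - 942 = -962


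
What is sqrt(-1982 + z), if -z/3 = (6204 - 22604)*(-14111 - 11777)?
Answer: I*sqrt(1273691582) ≈ 35689.0*I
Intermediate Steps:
z = -1273689600 (z = -3*(6204 - 22604)*(-14111 - 11777) = -(-49200)*(-25888) = -3*424563200 = -1273689600)
sqrt(-1982 + z) = sqrt(-1982 - 1273689600) = sqrt(-1273691582) = I*sqrt(1273691582)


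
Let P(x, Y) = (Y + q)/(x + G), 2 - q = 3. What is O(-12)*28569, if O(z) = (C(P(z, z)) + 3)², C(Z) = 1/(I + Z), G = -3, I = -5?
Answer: 835386129/3844 ≈ 2.1732e+5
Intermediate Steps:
q = -1 (q = 2 - 1*3 = 2 - 3 = -1)
P(x, Y) = (-1 + Y)/(-3 + x) (P(x, Y) = (Y - 1)/(x - 3) = (-1 + Y)/(-3 + x))
C(Z) = 1/(-5 + Z)
O(z) = (3 + 1/(-5 + (-1 + z)/(-3 + z)))² (O(z) = (1/(-5 + (-1 + z)/(-3 + z)) + 3)² = (3 + 1/(-5 + (-1 + z)/(-3 + z)))²)
O(-12)*28569 = ((-39 + 11*(-12))²/(4*(-7 + 2*(-12))²))*28569 = ((-39 - 132)²/(4*(-7 - 24)²))*28569 = ((¼)*(-171)²/(-31)²)*28569 = ((¼)*29241*(1/961))*28569 = (29241/3844)*28569 = 835386129/3844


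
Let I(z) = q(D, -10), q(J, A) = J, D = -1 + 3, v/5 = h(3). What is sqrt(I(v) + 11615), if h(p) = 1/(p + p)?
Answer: sqrt(11617) ≈ 107.78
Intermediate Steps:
h(p) = 1/(2*p)
v = 5/6 (v = 5*((1/2)/3) = 5*((1/2)*(1/3)) = 5*(1/6) = 5/6 ≈ 0.83333)
D = 2
I(z) = 2
sqrt(I(v) + 11615) = sqrt(2 + 11615) = sqrt(11617)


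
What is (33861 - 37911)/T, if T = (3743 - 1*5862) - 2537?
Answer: 675/776 ≈ 0.86985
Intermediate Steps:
T = -4656 (T = (3743 - 5862) - 2537 = -2119 - 2537 = -4656)
(33861 - 37911)/T = (33861 - 37911)/(-4656) = -4050*(-1/4656) = 675/776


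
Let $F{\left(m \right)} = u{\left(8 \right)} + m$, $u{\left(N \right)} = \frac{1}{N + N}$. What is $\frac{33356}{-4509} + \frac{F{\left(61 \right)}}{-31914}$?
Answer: $- \frac{630991831}{85274208} \approx -7.3996$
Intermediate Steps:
$u{\left(N \right)} = \frac{1}{2 N}$
$F{\left(m \right)} = \frac{1}{16} + m$ ($F{\left(m \right)} = \frac{1}{2 \cdot 8} + m = \frac{1}{2} \cdot \frac{1}{8} + m = \frac{1}{16} + m$)
$\frac{33356}{-4509} + \frac{F{\left(61 \right)}}{-31914} = \frac{33356}{-4509} + \frac{\frac{1}{16} + 61}{-31914} = 33356 \left(- \frac{1}{4509}\right) + \frac{977}{16} \left(- \frac{1}{31914}\right) = - \frac{33356}{4509} - \frac{977}{510624} = - \frac{630991831}{85274208}$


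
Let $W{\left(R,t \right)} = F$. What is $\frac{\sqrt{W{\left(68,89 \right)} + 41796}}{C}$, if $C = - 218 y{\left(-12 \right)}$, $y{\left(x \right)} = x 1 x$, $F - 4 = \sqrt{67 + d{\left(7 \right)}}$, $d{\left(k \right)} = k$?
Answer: $- \frac{\sqrt{41800 + \sqrt{74}}}{31392} \approx -0.0065135$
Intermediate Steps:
$F = 4 + \sqrt{74}$ ($F = 4 + \sqrt{67 + 7} = 4 + \sqrt{74} \approx 12.602$)
$y{\left(x \right)} = x^{2}$ ($y{\left(x \right)} = x x = x^{2}$)
$W{\left(R,t \right)} = 4 + \sqrt{74}$
$C = -31392$ ($C = - 218 \left(-12\right)^{2} = \left(-218\right) 144 = -31392$)
$\frac{\sqrt{W{\left(68,89 \right)} + 41796}}{C} = \frac{\sqrt{\left(4 + \sqrt{74}\right) + 41796}}{-31392} = \sqrt{41800 + \sqrt{74}} \left(- \frac{1}{31392}\right) = - \frac{\sqrt{41800 + \sqrt{74}}}{31392}$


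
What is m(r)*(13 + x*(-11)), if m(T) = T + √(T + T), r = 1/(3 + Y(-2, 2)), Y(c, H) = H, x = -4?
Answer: 57/5 + 57*√10/5 ≈ 47.450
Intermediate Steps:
r = ⅕ (r = 1/(3 + 2) = 1/5 = ⅕ ≈ 0.20000)
m(T) = T + √2*√T (m(T) = T + √(2*T) = T + √2*√T)
m(r)*(13 + x*(-11)) = (⅕ + √2*√(⅕))*(13 - 4*(-11)) = (⅕ + √2*(√5/5))*(13 + 44) = (⅕ + √10/5)*57 = 57/5 + 57*√10/5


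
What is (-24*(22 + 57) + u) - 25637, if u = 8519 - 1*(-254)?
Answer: -18760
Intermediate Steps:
u = 8773 (u = 8519 + 254 = 8773)
(-24*(22 + 57) + u) - 25637 = (-24*(22 + 57) + 8773) - 25637 = (-24*79 + 8773) - 25637 = (-1896 + 8773) - 25637 = 6877 - 25637 = -18760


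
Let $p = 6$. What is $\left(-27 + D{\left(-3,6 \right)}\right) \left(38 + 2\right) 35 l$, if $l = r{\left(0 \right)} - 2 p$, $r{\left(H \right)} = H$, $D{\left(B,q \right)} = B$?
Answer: $504000$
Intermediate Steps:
$l = -12$ ($l = 0 - 12 = -12$)
$\left(-27 + D{\left(-3,6 \right)}\right) \left(38 + 2\right) 35 l = \left(-27 - 3\right) \left(38 + 2\right) 35 \left(-12\right) = \left(-30\right) 40 \cdot 35 \left(-12\right) = \left(-1200\right) 35 \left(-12\right) = \left(-42000\right) \left(-12\right) = 504000$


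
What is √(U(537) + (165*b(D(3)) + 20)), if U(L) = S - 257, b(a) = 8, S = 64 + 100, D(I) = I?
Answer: √1247 ≈ 35.313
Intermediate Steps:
S = 164
U(L) = -93 (U(L) = 164 - 257 = -93)
√(U(537) + (165*b(D(3)) + 20)) = √(-93 + (165*8 + 20)) = √(-93 + (1320 + 20)) = √(-93 + 1340) = √1247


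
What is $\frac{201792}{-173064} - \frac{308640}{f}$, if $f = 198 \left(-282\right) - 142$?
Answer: $\frac{877470008}{201828679} \approx 4.3476$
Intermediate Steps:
$f = -55978$ ($f = -55836 - 142 = -55978$)
$\frac{201792}{-173064} - \frac{308640}{f} = \frac{201792}{-173064} - \frac{308640}{-55978} = 201792 \left(- \frac{1}{173064}\right) - - \frac{154320}{27989} = - \frac{8408}{7211} + \frac{154320}{27989} = \frac{877470008}{201828679}$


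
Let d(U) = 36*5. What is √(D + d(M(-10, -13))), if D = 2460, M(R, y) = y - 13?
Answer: 4*√165 ≈ 51.381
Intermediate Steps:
M(R, y) = -13 + y
d(U) = 180
√(D + d(M(-10, -13))) = √(2460 + 180) = √2640 = 4*√165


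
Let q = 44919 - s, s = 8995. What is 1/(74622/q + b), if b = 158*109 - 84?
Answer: 17962/307870067 ≈ 5.8343e-5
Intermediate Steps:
q = 35924 (q = 44919 - 1*8995 = 44919 - 8995 = 35924)
b = 17138 (b = 17222 - 84 = 17138)
1/(74622/q + b) = 1/(74622/35924 + 17138) = 1/(74622*(1/35924) + 17138) = 1/(37311/17962 + 17138) = 1/(307870067/17962) = 17962/307870067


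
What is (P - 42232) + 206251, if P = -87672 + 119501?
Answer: 195848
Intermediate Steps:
P = 31829
(P - 42232) + 206251 = (31829 - 42232) + 206251 = -10403 + 206251 = 195848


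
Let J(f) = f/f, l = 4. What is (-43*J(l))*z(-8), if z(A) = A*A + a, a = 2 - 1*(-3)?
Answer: -2967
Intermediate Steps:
a = 5 (a = 2 + 3 = 5)
z(A) = 5 + A**2 (z(A) = A*A + 5 = A**2 + 5 = 5 + A**2)
J(f) = 1
(-43*J(l))*z(-8) = (-43*1)*(5 + (-8)**2) = -43*(5 + 64) = -43*69 = -2967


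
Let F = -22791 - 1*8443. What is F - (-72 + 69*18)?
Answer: -32404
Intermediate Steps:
F = -31234 (F = -22791 - 8443 = -31234)
F - (-72 + 69*18) = -31234 - (-72 + 69*18) = -31234 - (-72 + 1242) = -31234 - 1*1170 = -31234 - 1170 = -32404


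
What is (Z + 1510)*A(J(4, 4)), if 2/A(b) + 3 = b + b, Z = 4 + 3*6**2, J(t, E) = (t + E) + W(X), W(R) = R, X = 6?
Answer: 3244/25 ≈ 129.76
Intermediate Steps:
J(t, E) = 6 + E + t (J(t, E) = (t + E) + 6 = (E + t) + 6 = 6 + E + t)
Z = 112 (Z = 4 + 3*36 = 4 + 108 = 112)
A(b) = 2/(-3 + 2*b) (A(b) = 2/(-3 + (b + b)) = 2/(-3 + 2*b))
(Z + 1510)*A(J(4, 4)) = (112 + 1510)*(2/(-3 + 2*(6 + 4 + 4))) = 1622*(2/(-3 + 2*14)) = 1622*(2/(-3 + 28)) = 1622*(2/25) = 3244/25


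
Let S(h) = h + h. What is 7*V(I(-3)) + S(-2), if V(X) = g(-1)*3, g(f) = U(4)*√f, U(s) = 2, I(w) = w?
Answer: -4 + 42*I ≈ -4.0 + 42.0*I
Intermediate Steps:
g(f) = 2*√f
S(h) = 2*h
V(X) = 6*I (V(X) = (2*√(-1))*3 = (2*I)*3 = 6*I)
7*V(I(-3)) + S(-2) = 7*(6*I) + 2*(-2) = 42*I - 4 = -4 + 42*I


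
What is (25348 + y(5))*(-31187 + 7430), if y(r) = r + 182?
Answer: -606634995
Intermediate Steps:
y(r) = 182 + r
(25348 + y(5))*(-31187 + 7430) = (25348 + (182 + 5))*(-31187 + 7430) = (25348 + 187)*(-23757) = 25535*(-23757) = -606634995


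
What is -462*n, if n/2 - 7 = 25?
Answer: -29568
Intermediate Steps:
n = 64 (n = 14 + 2*25 = 14 + 50 = 64)
-462*n = -462*64 = -29568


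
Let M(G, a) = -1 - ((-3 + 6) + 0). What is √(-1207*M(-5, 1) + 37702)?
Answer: √42530 ≈ 206.23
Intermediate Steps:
M(G, a) = -4 (M(G, a) = -1 - (3 + 0) = -1 - 1*3 = -1 - 3 = -4)
√(-1207*M(-5, 1) + 37702) = √(-1207*(-4) + 37702) = √(4828 + 37702) = √42530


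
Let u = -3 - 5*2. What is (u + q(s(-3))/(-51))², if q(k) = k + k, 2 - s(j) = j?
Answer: 452929/2601 ≈ 174.14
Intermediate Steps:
s(j) = 2 - j
q(k) = 2*k
u = -13 (u = -3 - 10 = -13)
(u + q(s(-3))/(-51))² = (-13 + (2*(2 - 1*(-3)))/(-51))² = (-13 + (2*(2 + 3))*(-1/51))² = (-13 + (2*5)*(-1/51))² = (-13 + 10*(-1/51))² = (-13 - 10/51)² = (-673/51)² = 452929/2601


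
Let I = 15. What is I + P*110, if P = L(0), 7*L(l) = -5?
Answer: -445/7 ≈ -63.571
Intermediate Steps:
L(l) = -5/7 (L(l) = (⅐)*(-5) = -5/7)
P = -5/7 ≈ -0.71429
I + P*110 = 15 - 5/7*110 = 15 - 550/7 = -445/7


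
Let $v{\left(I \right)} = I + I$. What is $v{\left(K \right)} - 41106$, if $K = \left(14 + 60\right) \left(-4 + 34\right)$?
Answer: $-36666$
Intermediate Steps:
$K = 2220$ ($K = 74 \cdot 30 = 2220$)
$v{\left(I \right)} = 2 I$
$v{\left(K \right)} - 41106 = 2 \cdot 2220 - 41106 = 4440 - 41106 = -36666$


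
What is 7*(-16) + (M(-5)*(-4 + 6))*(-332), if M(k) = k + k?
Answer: 6528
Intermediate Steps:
M(k) = 2*k
7*(-16) + (M(-5)*(-4 + 6))*(-332) = 7*(-16) + ((2*(-5))*(-4 + 6))*(-332) = -112 - 10*2*(-332) = -112 - 20*(-332) = -112 + 6640 = 6528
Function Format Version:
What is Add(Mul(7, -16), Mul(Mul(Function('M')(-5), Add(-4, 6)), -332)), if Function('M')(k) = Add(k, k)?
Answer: 6528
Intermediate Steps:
Function('M')(k) = Mul(2, k)
Add(Mul(7, -16), Mul(Mul(Function('M')(-5), Add(-4, 6)), -332)) = Add(Mul(7, -16), Mul(Mul(Mul(2, -5), Add(-4, 6)), -332)) = Add(-112, Mul(Mul(-10, 2), -332)) = Add(-112, Mul(-20, -332)) = Add(-112, 6640) = 6528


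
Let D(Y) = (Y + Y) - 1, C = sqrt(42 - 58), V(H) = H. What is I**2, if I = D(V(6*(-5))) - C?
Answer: 3705 + 488*I ≈ 3705.0 + 488.0*I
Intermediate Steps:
C = 4*I (C = sqrt(-16) = 4*I ≈ 4.0*I)
D(Y) = -1 + 2*Y (D(Y) = 2*Y - 1 = -1 + 2*Y)
I = -61 - 4*I (I = (-1 + 2*(6*(-5))) - 4*I = (-1 + 2*(-30)) - 4*I = (-1 - 60) - 4*I = -61 - 4*I ≈ -61.0 - 4.0*I)
I**2 = (-61 - 4*I)**2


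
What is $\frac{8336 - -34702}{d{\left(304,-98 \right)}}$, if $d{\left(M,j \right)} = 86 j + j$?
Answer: $- \frac{7173}{1421} \approx -5.0479$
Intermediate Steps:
$d{\left(M,j \right)} = 87 j$
$\frac{8336 - -34702}{d{\left(304,-98 \right)}} = \frac{8336 - -34702}{87 \left(-98\right)} = \frac{8336 + 34702}{-8526} = 43038 \left(- \frac{1}{8526}\right) = - \frac{7173}{1421}$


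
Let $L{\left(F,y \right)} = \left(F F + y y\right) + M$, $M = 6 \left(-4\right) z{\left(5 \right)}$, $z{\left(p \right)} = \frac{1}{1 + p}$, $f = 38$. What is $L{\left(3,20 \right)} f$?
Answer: $15390$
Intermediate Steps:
$M = -4$ ($M = \frac{6 \left(-4\right)}{1 + 5} = - \frac{24}{6} = \left(-24\right) \frac{1}{6} = -4$)
$L{\left(F,y \right)} = -4 + F^{2} + y^{2}$ ($L{\left(F,y \right)} = \left(F F + y y\right) - 4 = \left(F^{2} + y^{2}\right) - 4 = -4 + F^{2} + y^{2}$)
$L{\left(3,20 \right)} f = \left(-4 + 3^{2} + 20^{2}\right) 38 = \left(-4 + 9 + 400\right) 38 = 405 \cdot 38 = 15390$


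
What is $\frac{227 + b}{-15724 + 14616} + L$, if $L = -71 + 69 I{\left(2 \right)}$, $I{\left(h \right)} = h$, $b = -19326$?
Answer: $\frac{93335}{1108} \approx 84.237$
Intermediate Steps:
$L = 67$ ($L = -71 + 69 \cdot 2 = -71 + 138 = 67$)
$\frac{227 + b}{-15724 + 14616} + L = \frac{227 - 19326}{-15724 + 14616} + 67 = - \frac{19099}{-1108} + 67 = \left(-19099\right) \left(- \frac{1}{1108}\right) + 67 = \frac{19099}{1108} + 67 = \frac{93335}{1108}$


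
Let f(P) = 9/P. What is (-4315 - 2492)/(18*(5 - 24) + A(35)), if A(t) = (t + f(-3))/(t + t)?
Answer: 238245/11954 ≈ 19.930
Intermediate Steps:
A(t) = (-3 + t)/(2*t) (A(t) = (t + 9/(-3))/(t + t) = (t + 9*(-1/3))/((2*t)) = (t - 3)*(1/(2*t)) = (-3 + t)*(1/(2*t)) = (-3 + t)/(2*t))
(-4315 - 2492)/(18*(5 - 24) + A(35)) = (-4315 - 2492)/(18*(5 - 24) + (1/2)*(-3 + 35)/35) = -6807/(18*(-19) + (1/2)*(1/35)*32) = -6807/(-342 + 16/35) = -6807/(-11954/35) = -6807*(-35/11954) = 238245/11954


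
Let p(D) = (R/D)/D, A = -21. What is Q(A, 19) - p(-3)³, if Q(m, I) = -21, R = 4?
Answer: -15373/729 ≈ -21.088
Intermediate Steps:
p(D) = 4/D² (p(D) = (4/D)/D = 4/D²)
Q(A, 19) - p(-3)³ = -21 - (4/(-3)²)³ = -21 - (4*(⅑))³ = -21 - (4/9)³ = -21 - 1*64/729 = -21 - 64/729 = -15373/729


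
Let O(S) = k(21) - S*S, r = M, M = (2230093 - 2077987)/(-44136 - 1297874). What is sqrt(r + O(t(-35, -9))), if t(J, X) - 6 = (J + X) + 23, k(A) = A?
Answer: 3*I*sqrt(10211284976485)/671005 ≈ 14.287*I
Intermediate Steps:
M = -76053/671005 (M = 152106/(-1342010) = 152106*(-1/1342010) = -76053/671005 ≈ -0.11334)
r = -76053/671005 ≈ -0.11334
t(J, X) = 29 + J + X (t(J, X) = 6 + ((J + X) + 23) = 6 + (23 + J + X) = 29 + J + X)
O(S) = 21 - S**2 (O(S) = 21 - S*S = 21 - S**2)
sqrt(r + O(t(-35, -9))) = sqrt(-76053/671005 + (21 - (29 - 35 - 9)**2)) = sqrt(-76053/671005 + (21 - 1*(-15)**2)) = sqrt(-76053/671005 + (21 - 1*225)) = sqrt(-76053/671005 + (21 - 225)) = sqrt(-76053/671005 - 204) = sqrt(-136961073/671005) = 3*I*sqrt(10211284976485)/671005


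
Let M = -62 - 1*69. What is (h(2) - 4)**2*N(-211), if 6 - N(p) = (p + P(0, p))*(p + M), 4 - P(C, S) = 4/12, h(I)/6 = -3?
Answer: -34316568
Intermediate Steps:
h(I) = -18 (h(I) = 6*(-3) = -18)
M = -131 (M = -62 - 69 = -131)
P(C, S) = 11/3 (P(C, S) = 4 - 4/12 = 4 - 1*1/3 = 4 - 1/3 = 11/3)
N(p) = 6 - (-131 + p)*(11/3 + p) (N(p) = 6 - (p + 11/3)*(p - 131) = 6 - (11/3 + p)*(-131 + p) = 6 - (-131 + p)*(11/3 + p))
(h(2) - 4)**2*N(-211) = (-18 - 4)**2*(1459/3 - 1*(-211)**2 + (382/3)*(-211)) = (-22)**2*(1459/3 - 1*44521 - 80602/3) = 484*(1459/3 - 44521 - 80602/3) = 484*(-70902) = -34316568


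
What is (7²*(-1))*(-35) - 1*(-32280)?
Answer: 33995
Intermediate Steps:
(7²*(-1))*(-35) - 1*(-32280) = (49*(-1))*(-35) + 32280 = -49*(-35) + 32280 = 1715 + 32280 = 33995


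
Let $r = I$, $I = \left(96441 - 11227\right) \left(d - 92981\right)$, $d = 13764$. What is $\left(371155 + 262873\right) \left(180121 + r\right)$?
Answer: $-4279826785062876$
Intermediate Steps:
$I = -6750397438$ ($I = \left(96441 - 11227\right) \left(13764 - 92981\right) = 85214 \left(-79217\right) = -6750397438$)
$r = -6750397438$
$\left(371155 + 262873\right) \left(180121 + r\right) = \left(371155 + 262873\right) \left(180121 - 6750397438\right) = 634028 \left(-6750217317\right) = -4279826785062876$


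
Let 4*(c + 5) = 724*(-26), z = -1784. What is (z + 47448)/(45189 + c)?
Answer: 22832/20239 ≈ 1.1281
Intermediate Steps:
c = -4711 (c = -5 + (724*(-26))/4 = -5 + (1/4)*(-18824) = -5 - 4706 = -4711)
(z + 47448)/(45189 + c) = (-1784 + 47448)/(45189 - 4711) = 45664/40478 = 45664*(1/40478) = 22832/20239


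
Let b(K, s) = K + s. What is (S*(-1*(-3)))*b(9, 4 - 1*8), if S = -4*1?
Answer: -60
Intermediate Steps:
S = -4
(S*(-1*(-3)))*b(9, 4 - 1*8) = (-(-4)*(-3))*(9 + (4 - 1*8)) = (-4*3)*(9 + (4 - 8)) = -12*(9 - 4) = -12*5 = -60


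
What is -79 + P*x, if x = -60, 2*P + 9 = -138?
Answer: 4331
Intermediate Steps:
P = -147/2 (P = -9/2 + (½)*(-138) = -9/2 - 69 = -147/2 ≈ -73.500)
-79 + P*x = -79 - 147/2*(-60) = -79 + 4410 = 4331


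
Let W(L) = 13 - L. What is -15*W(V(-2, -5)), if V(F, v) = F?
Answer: -225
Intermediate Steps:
-15*W(V(-2, -5)) = -15*(13 - 1*(-2)) = -15*(13 + 2) = -15*15 = -225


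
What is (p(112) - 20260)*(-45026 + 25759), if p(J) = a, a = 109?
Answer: 388249317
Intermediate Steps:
p(J) = 109
(p(112) - 20260)*(-45026 + 25759) = (109 - 20260)*(-45026 + 25759) = -20151*(-19267) = 388249317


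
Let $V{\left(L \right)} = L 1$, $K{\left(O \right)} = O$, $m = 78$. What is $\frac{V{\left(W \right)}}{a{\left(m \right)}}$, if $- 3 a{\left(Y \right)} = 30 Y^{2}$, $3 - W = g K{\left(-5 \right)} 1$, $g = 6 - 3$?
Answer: $- \frac{1}{3380} \approx -0.00029586$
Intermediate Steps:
$g = 3$
$W = 18$ ($W = 3 - 3 \left(-5\right) 1 = 3 - \left(-15\right) 1 = 3 - -15 = 3 + 15 = 18$)
$a{\left(Y \right)} = - 10 Y^{2}$ ($a{\left(Y \right)} = - \frac{30 Y^{2}}{3} = - 10 Y^{2}$)
$V{\left(L \right)} = L$
$\frac{V{\left(W \right)}}{a{\left(m \right)}} = \frac{18}{\left(-10\right) 78^{2}} = \frac{18}{\left(-10\right) 6084} = \frac{18}{-60840} = 18 \left(- \frac{1}{60840}\right) = - \frac{1}{3380}$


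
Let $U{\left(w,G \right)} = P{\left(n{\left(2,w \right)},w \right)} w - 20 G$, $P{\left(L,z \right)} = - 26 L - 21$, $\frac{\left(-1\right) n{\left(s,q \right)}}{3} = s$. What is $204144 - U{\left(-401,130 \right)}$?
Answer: $260879$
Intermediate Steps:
$n{\left(s,q \right)} = - 3 s$
$P{\left(L,z \right)} = -21 - 26 L$
$U{\left(w,G \right)} = - 20 G + 135 w$ ($U{\left(w,G \right)} = \left(-21 - 26 \left(\left(-3\right) 2\right)\right) w - 20 G = \left(-21 - -156\right) w - 20 G = \left(-21 + 156\right) w - 20 G = 135 w - 20 G = - 20 G + 135 w$)
$204144 - U{\left(-401,130 \right)} = 204144 - \left(\left(-20\right) 130 + 135 \left(-401\right)\right) = 204144 - \left(-2600 - 54135\right) = 204144 - -56735 = 204144 + 56735 = 260879$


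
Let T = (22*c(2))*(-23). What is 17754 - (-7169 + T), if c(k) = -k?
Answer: 23911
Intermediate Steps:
T = 1012 (T = (22*(-1*2))*(-23) = (22*(-2))*(-23) = -44*(-23) = 1012)
17754 - (-7169 + T) = 17754 - (-7169 + 1012) = 17754 - 1*(-6157) = 17754 + 6157 = 23911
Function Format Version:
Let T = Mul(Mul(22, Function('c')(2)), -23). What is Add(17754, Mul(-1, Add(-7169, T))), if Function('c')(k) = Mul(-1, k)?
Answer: 23911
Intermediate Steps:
T = 1012 (T = Mul(Mul(22, Mul(-1, 2)), -23) = Mul(Mul(22, -2), -23) = Mul(-44, -23) = 1012)
Add(17754, Mul(-1, Add(-7169, T))) = Add(17754, Mul(-1, Add(-7169, 1012))) = Add(17754, Mul(-1, -6157)) = Add(17754, 6157) = 23911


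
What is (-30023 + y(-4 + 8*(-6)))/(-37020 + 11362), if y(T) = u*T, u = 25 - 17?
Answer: 30439/25658 ≈ 1.1863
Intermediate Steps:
u = 8
y(T) = 8*T
(-30023 + y(-4 + 8*(-6)))/(-37020 + 11362) = (-30023 + 8*(-4 + 8*(-6)))/(-37020 + 11362) = (-30023 + 8*(-4 - 48))/(-25658) = (-30023 + 8*(-52))*(-1/25658) = (-30023 - 416)*(-1/25658) = -30439*(-1/25658) = 30439/25658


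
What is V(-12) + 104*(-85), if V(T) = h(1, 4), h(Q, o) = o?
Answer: -8836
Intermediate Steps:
V(T) = 4
V(-12) + 104*(-85) = 4 + 104*(-85) = 4 - 8840 = -8836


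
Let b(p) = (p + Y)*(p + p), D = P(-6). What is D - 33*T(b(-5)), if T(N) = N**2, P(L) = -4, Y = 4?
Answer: -3304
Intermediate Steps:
D = -4
b(p) = 2*p*(4 + p) (b(p) = (p + 4)*(p + p) = (4 + p)*(2*p) = 2*p*(4 + p))
D - 33*T(b(-5)) = -4 - 33*100*(4 - 5)**2 = -4 - 33*(2*(-5)*(-1))**2 = -4 - 33*10**2 = -4 - 33*100 = -4 - 3300 = -3304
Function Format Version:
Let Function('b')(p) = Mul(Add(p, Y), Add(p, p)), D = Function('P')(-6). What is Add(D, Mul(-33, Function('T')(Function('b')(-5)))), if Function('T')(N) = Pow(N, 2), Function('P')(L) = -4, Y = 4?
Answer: -3304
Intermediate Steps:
D = -4
Function('b')(p) = Mul(2, p, Add(4, p)) (Function('b')(p) = Mul(Add(p, 4), Add(p, p)) = Mul(Add(4, p), Mul(2, p)) = Mul(2, p, Add(4, p)))
Add(D, Mul(-33, Function('T')(Function('b')(-5)))) = Add(-4, Mul(-33, Pow(Mul(2, -5, Add(4, -5)), 2))) = Add(-4, Mul(-33, Pow(Mul(2, -5, -1), 2))) = Add(-4, Mul(-33, Pow(10, 2))) = Add(-4, Mul(-33, 100)) = Add(-4, -3300) = -3304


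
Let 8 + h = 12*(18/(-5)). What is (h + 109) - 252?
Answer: -971/5 ≈ -194.20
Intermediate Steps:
h = -256/5 (h = -8 + 12*(18/(-5)) = -8 + 12*(18*(-⅕)) = -8 + 12*(-18/5) = -8 - 216/5 = -256/5 ≈ -51.200)
(h + 109) - 252 = (-256/5 + 109) - 252 = 289/5 - 252 = -971/5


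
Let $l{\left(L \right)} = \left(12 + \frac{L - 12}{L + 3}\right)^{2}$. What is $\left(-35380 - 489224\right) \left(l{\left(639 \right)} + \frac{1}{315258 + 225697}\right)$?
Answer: $- \frac{547122417775276641}{6193393795} \approx -8.834 \cdot 10^{7}$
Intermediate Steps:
$l{\left(L \right)} = \left(12 + \frac{-12 + L}{3 + L}\right)^{2}$
$\left(-35380 - 489224\right) \left(l{\left(639 \right)} + \frac{1}{315258 + 225697}\right) = \left(-35380 - 489224\right) \left(\frac{\left(24 + 13 \cdot 639\right)^{2}}{\left(3 + 639\right)^{2}} + \frac{1}{315258 + 225697}\right) = - 524604 \left(\frac{\left(24 + 8307\right)^{2}}{412164} + \frac{1}{540955}\right) = - 524604 \left(\frac{8331^{2}}{412164} + \frac{1}{540955}\right) = - 524604 \left(\frac{1}{412164} \cdot 69405561 + \frac{1}{540955}\right) = - 524604 \left(\frac{7711729}{45796} + \frac{1}{540955}\right) = \left(-524604\right) \frac{4171698406991}{24773575180} = - \frac{547122417775276641}{6193393795}$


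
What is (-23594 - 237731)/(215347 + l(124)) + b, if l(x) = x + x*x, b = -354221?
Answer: -81771116512/230847 ≈ -3.5422e+5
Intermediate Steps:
l(x) = x + x²
(-23594 - 237731)/(215347 + l(124)) + b = (-23594 - 237731)/(215347 + 124*(1 + 124)) - 354221 = -261325/(215347 + 124*125) - 354221 = -261325/(215347 + 15500) - 354221 = -261325/230847 - 354221 = -81771116512/230847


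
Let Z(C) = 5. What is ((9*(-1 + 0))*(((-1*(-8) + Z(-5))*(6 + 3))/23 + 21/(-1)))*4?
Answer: 13176/23 ≈ 572.87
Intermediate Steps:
((9*(-1 + 0))*(((-1*(-8) + Z(-5))*(6 + 3))/23 + 21/(-1)))*4 = ((9*(-1 + 0))*(((-1*(-8) + 5)*(6 + 3))/23 + 21/(-1)))*4 = ((9*(-1))*(((8 + 5)*9)*(1/23) + 21*(-1)))*4 = -9*((13*9)*(1/23) - 21)*4 = -9*(117*(1/23) - 21)*4 = -9*(117/23 - 21)*4 = -9*(-366/23)*4 = (3294/23)*4 = 13176/23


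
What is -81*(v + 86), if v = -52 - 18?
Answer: -1296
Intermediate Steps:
v = -70
-81*(v + 86) = -81*(-70 + 86) = -81*16 = -1296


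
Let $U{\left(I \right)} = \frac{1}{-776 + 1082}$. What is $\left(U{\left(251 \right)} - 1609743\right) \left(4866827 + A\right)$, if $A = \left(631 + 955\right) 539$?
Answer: $- \frac{939464463767039}{102} \approx -9.2104 \cdot 10^{12}$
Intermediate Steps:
$A = 854854$ ($A = 1586 \cdot 539 = 854854$)
$U{\left(I \right)} = \frac{1}{306}$
$\left(U{\left(251 \right)} - 1609743\right) \left(4866827 + A\right) = \left(\frac{1}{306} - 1609743\right) \left(4866827 + 854854\right) = \left(- \frac{492581357}{306}\right) 5721681 = - \frac{939464463767039}{102}$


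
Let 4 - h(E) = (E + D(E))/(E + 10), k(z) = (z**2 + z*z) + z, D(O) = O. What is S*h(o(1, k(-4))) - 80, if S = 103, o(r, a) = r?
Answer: 3446/11 ≈ 313.27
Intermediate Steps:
k(z) = z + 2*z**2 (k(z) = (z**2 + z**2) + z = 2*z**2 + z = z + 2*z**2)
h(E) = 4 - 2*E/(10 + E) (h(E) = 4 - (E + E)/(E + 10) = 4 - 2*E/(10 + E))
S*h(o(1, k(-4))) - 80 = 103*(2*(20 + 1)/(10 + 1)) - 80 = 103*(2*21/11) - 80 = 103*(2*(1/11)*21) - 80 = 103*(42/11) - 80 = 4326/11 - 80 = 3446/11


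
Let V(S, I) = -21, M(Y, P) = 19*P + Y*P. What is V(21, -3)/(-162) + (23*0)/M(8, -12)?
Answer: 7/54 ≈ 0.12963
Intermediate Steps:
M(Y, P) = 19*P + P*Y
V(21, -3)/(-162) + (23*0)/M(8, -12) = -21/(-162) + (23*0)/((-12*(19 + 8))) = -21*(-1/162) + 0/((-12*27)) = 7/54 + 0/(-324) = 7/54 + 0*(-1/324) = 7/54 + 0 = 7/54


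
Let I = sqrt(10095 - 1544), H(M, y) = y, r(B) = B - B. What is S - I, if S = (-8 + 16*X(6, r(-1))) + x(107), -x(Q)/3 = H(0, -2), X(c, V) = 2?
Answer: 30 - sqrt(8551) ≈ -62.472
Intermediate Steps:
r(B) = 0
x(Q) = 6 (x(Q) = -3*(-2) = 6)
I = sqrt(8551) ≈ 92.472
S = 30 (S = (-8 + 16*2) + 6 = (-8 + 32) + 6 = 24 + 6 = 30)
S - I = 30 - sqrt(8551)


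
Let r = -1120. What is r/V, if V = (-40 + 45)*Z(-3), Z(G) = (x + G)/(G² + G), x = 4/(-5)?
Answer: 6720/19 ≈ 353.68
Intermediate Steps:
x = -⅘ (x = 4*(-⅕) = -⅘ ≈ -0.80000)
Z(G) = (-⅘ + G)/(G + G²) (Z(G) = (-⅘ + G)/(G² + G) = (-⅘ + G)/(G + G²))
V = -19/6 (V = (-40 + 45)*((-⅘ - 3)/((-3)*(1 - 3))) = 5*(-⅓*(-19/5)/(-2)) = 5*(-⅓*(-½)*(-19/5)) = 5*(-19/30) = -19/6 ≈ -3.1667)
r/V = -1120/(-19/6) = -1120*(-6/19) = 6720/19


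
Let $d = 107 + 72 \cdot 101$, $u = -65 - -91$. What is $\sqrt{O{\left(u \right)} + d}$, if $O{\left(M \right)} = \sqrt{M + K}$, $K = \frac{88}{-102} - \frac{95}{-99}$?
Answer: $\frac{\sqrt{2322326259 + 561 \sqrt{8213227}}}{561} \approx 85.931$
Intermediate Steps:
$u = 26$ ($u = -65 + 91 = 26$)
$K = \frac{163}{1683}$ ($K = 88 \left(- \frac{1}{102}\right) - - \frac{95}{99} = - \frac{44}{51} + \frac{95}{99} = \frac{163}{1683} \approx 0.096851$)
$O{\left(M \right)} = \sqrt{\frac{163}{1683} + M}$ ($O{\left(M \right)} = \sqrt{M + \frac{163}{1683}} = \sqrt{\frac{163}{1683} + M}$)
$d = 7379$ ($d = 107 + 7272 = 7379$)
$\sqrt{O{\left(u \right)} + d} = \sqrt{\frac{\sqrt{30481 + 314721 \cdot 26}}{561} + 7379} = \sqrt{\frac{\sqrt{30481 + 8182746}}{561} + 7379} = \sqrt{\frac{\sqrt{8213227}}{561} + 7379} = \sqrt{7379 + \frac{\sqrt{8213227}}{561}}$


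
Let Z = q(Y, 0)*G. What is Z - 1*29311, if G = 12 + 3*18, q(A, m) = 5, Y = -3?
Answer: -28981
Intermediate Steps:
G = 66 (G = 12 + 54 = 66)
Z = 330 (Z = 5*66 = 330)
Z - 1*29311 = 330 - 1*29311 = 330 - 29311 = -28981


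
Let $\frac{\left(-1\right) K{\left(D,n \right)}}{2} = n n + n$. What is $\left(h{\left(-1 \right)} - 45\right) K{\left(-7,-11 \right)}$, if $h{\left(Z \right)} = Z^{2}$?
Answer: $9680$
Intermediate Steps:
$K{\left(D,n \right)} = - 2 n - 2 n^{2}$ ($K{\left(D,n \right)} = - 2 \left(n n + n\right) = - 2 \left(n^{2} + n\right) = - 2 \left(n + n^{2}\right) = - 2 n - 2 n^{2}$)
$\left(h{\left(-1 \right)} - 45\right) K{\left(-7,-11 \right)} = \left(\left(-1\right)^{2} - 45\right) \left(\left(-2\right) \left(-11\right) \left(1 - 11\right)\right) = \left(1 - 45\right) \left(\left(-2\right) \left(-11\right) \left(-10\right)\right) = \left(-44\right) \left(-220\right) = 9680$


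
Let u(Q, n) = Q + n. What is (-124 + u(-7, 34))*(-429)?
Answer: 41613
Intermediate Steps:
(-124 + u(-7, 34))*(-429) = (-124 + (-7 + 34))*(-429) = (-124 + 27)*(-429) = -97*(-429) = 41613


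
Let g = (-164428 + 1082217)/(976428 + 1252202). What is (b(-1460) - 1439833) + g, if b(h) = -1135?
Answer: -3211383596051/2228630 ≈ -1.4410e+6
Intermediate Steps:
g = 917789/2228630 ≈ 0.41182
(b(-1460) - 1439833) + g = (-1135 - 1439833) + 917789/2228630 = -1440968 + 917789/2228630 = -3211383596051/2228630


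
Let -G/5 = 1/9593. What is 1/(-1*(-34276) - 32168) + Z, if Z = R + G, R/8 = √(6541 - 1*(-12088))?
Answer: -947/20222044 + 8*√18629 ≈ 1091.9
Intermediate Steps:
G = -5/9593 ≈ -0.00052121
R = 8*√18629 (R = 8*√(6541 - 1*(-12088)) = 8*√(6541 + 12088) = 8*√18629 ≈ 1091.9)
Z = -5/9593 + 8*√18629 (Z = 8*√18629 - 5/9593 = -5/9593 + 8*√18629 ≈ 1091.9)
1/(-1*(-34276) - 32168) + Z = 1/(-1*(-34276) - 32168) + (-5/9593 + 8*√18629) = 1/(34276 - 32168) + (-5/9593 + 8*√18629) = 1/2108 + (-5/9593 + 8*√18629) = -947/20222044 + 8*√18629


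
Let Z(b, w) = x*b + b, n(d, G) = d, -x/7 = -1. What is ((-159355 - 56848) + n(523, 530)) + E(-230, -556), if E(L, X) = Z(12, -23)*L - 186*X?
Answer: -134344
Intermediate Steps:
x = 7 (x = -7*(-1) = 7)
Z(b, w) = 8*b (Z(b, w) = 7*b + b = 8*b)
E(L, X) = -186*X + 96*L (E(L, X) = (8*12)*L - 186*X = 96*L - 186*X = -186*X + 96*L)
((-159355 - 56848) + n(523, 530)) + E(-230, -556) = ((-159355 - 56848) + 523) + (-186*(-556) + 96*(-230)) = (-216203 + 523) + (103416 - 22080) = -215680 + 81336 = -134344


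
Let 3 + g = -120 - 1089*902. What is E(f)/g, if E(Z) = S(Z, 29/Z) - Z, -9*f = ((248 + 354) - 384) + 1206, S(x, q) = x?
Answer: 0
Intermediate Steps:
f = -1424/9 (f = -(((248 + 354) - 384) + 1206)/9 = -((602 - 384) + 1206)/9 = -(218 + 1206)/9 = -⅑*1424 = -1424/9 ≈ -158.22)
E(Z) = 0 (E(Z) = Z - Z = 0)
g = -982401 (g = -3 + (-120 - 1089*902) = -3 + (-120 - 982278) = -3 - 982398 = -982401)
E(f)/g = 0/(-982401) = 0*(-1/982401) = 0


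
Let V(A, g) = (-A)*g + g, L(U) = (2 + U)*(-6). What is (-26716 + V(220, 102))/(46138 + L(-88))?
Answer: -24527/23327 ≈ -1.0514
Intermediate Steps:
L(U) = -12 - 6*U
V(A, g) = g - A*g (V(A, g) = -A*g + g = g - A*g)
(-26716 + V(220, 102))/(46138 + L(-88)) = (-26716 + 102*(1 - 1*220))/(46138 + (-12 - 6*(-88))) = (-26716 + 102*(1 - 220))/(46138 + (-12 + 528)) = (-26716 + 102*(-219))/(46138 + 516) = (-26716 - 22338)/46654 = -49054*1/46654 = -24527/23327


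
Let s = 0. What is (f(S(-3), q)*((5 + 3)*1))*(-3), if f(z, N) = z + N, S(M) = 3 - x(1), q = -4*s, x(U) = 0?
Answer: -72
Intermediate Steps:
q = 0 (q = -4*0 = 0)
S(M) = 3 (S(M) = 3 - 1*0 = 3 + 0 = 3)
f(z, N) = N + z
(f(S(-3), q)*((5 + 3)*1))*(-3) = ((0 + 3)*((5 + 3)*1))*(-3) = (3*(8*1))*(-3) = (3*8)*(-3) = 24*(-3) = -72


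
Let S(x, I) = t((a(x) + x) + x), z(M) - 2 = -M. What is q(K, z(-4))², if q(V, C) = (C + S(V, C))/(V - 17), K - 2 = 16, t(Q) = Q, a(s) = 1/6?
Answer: 64009/36 ≈ 1778.0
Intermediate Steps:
a(s) = ⅙
z(M) = 2 - M
S(x, I) = ⅙ + 2*x (S(x, I) = (⅙ + x) + x = ⅙ + 2*x)
K = 18 (K = 2 + 16 = 18)
q(V, C) = (⅙ + C + 2*V)/(-17 + V) (q(V, C) = (C + (⅙ + 2*V))/(V - 17) = (⅙ + C + 2*V)/(-17 + V))
q(K, z(-4))² = ((⅙ + (2 - 1*(-4)) + 2*18)/(-17 + 18))² = ((⅙ + (2 + 4) + 36)/1)² = (1*(⅙ + 6 + 36))² = (1*(253/6))² = (253/6)² = 64009/36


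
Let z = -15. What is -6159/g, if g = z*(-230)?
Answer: -2053/1150 ≈ -1.7852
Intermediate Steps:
g = 3450 (g = -15*(-230) = 3450)
-6159/g = -6159/3450 = -6159*1/3450 = -2053/1150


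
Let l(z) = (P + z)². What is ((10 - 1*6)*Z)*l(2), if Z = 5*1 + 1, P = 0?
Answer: 96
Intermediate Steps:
l(z) = z² (l(z) = (0 + z)² = z²)
Z = 6 (Z = 5 + 1 = 6)
((10 - 1*6)*Z)*l(2) = ((10 - 1*6)*6)*2² = ((10 - 6)*6)*4 = (4*6)*4 = 24*4 = 96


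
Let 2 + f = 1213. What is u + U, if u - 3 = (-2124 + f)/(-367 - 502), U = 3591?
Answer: 284009/79 ≈ 3595.1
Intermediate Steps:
f = 1211 (f = -2 + 1213 = 1211)
u = 320/79 (u = 3 + (-2124 + 1211)/(-367 - 502) = 3 - 913/(-869) = 3 - 913*(-1/869) = 3 + 83/79 = 320/79 ≈ 4.0506)
u + U = 320/79 + 3591 = 284009/79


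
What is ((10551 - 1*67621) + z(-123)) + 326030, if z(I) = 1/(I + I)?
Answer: 66164159/246 ≈ 2.6896e+5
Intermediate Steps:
z(I) = 1/(2*I)
((10551 - 1*67621) + z(-123)) + 326030 = ((10551 - 1*67621) + (1/2)/(-123)) + 326030 = ((10551 - 67621) + (1/2)*(-1/123)) + 326030 = (-57070 - 1/246) + 326030 = -14039221/246 + 326030 = 66164159/246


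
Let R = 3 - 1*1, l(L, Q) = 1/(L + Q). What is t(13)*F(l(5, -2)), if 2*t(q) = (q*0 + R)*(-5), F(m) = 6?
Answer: -30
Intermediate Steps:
R = 2 (R = 3 - 1 = 2)
t(q) = -5 (t(q) = ((q*0 + 2)*(-5))/2 = ((0 + 2)*(-5))/2 = (2*(-5))/2 = (½)*(-10) = -5)
t(13)*F(l(5, -2)) = -5*6 = -30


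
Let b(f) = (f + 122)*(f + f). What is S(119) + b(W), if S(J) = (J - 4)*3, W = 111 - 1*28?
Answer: 34375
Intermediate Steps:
W = 83 (W = 111 - 28 = 83)
b(f) = 2*f*(122 + f) (b(f) = (122 + f)*(2*f) = 2*f*(122 + f))
S(J) = -12 + 3*J (S(J) = (-4 + J)*3 = -12 + 3*J)
S(119) + b(W) = (-12 + 3*119) + 2*83*(122 + 83) = (-12 + 357) + 2*83*205 = 345 + 34030 = 34375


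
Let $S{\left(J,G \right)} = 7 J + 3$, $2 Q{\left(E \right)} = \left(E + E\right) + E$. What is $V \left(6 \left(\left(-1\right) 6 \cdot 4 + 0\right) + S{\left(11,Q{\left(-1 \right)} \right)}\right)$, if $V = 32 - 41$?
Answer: $576$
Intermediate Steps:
$Q{\left(E \right)} = \frac{3 E}{2}$ ($Q{\left(E \right)} = \frac{\left(E + E\right) + E}{2} = \frac{2 E + E}{2} = \frac{3 E}{2}$)
$V = -9$ ($V = 32 - 41 = -9$)
$S{\left(J,G \right)} = 3 + 7 J$
$V \left(6 \left(\left(-1\right) 6 \cdot 4 + 0\right) + S{\left(11,Q{\left(-1 \right)} \right)}\right) = - 9 \left(6 \left(\left(-1\right) 6 \cdot 4 + 0\right) + \left(3 + 7 \cdot 11\right)\right) = - 9 \left(6 \left(\left(-6\right) 4 + 0\right) + \left(3 + 77\right)\right) = - 9 \left(6 \left(-24 + 0\right) + 80\right) = - 9 \left(6 \left(-24\right) + 80\right) = - 9 \left(-144 + 80\right) = \left(-9\right) \left(-64\right) = 576$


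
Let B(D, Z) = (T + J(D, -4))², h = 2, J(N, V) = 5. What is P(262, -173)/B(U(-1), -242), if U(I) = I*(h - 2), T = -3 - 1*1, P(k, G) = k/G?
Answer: -262/173 ≈ -1.5145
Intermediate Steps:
T = -4 (T = -3 - 1 = -4)
U(I) = 0 (U(I) = I*(2 - 2) = I*0 = 0)
B(D, Z) = 1 (B(D, Z) = (-4 + 5)² = 1² = 1)
P(262, -173)/B(U(-1), -242) = (262/(-173))/1 = (262*(-1/173))*1 = -262/173*1 = -262/173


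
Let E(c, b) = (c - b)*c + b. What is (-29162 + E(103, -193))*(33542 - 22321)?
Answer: 12713393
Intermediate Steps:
E(c, b) = b + c*(c - b) (E(c, b) = c*(c - b) + b = b + c*(c - b))
(-29162 + E(103, -193))*(33542 - 22321) = (-29162 + (-193 + 103² - 1*(-193)*103))*(33542 - 22321) = (-29162 + (-193 + 10609 + 19879))*11221 = (-29162 + 30295)*11221 = 1133*11221 = 12713393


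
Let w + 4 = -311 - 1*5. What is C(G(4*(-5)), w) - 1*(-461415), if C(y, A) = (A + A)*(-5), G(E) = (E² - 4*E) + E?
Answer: 464615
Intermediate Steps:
G(E) = E² - 3*E
w = -320 (w = -4 + (-311 - 1*5) = -4 + (-311 - 5) = -4 - 316 = -320)
C(y, A) = -10*A (C(y, A) = (2*A)*(-5) = -10*A)
C(G(4*(-5)), w) - 1*(-461415) = -10*(-320) - 1*(-461415) = 3200 + 461415 = 464615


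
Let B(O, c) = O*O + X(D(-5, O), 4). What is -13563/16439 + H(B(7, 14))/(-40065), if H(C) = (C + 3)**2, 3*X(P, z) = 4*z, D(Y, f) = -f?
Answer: -5376945731/5927656815 ≈ -0.90709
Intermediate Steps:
X(P, z) = 4*z/3 (X(P, z) = (4*z)/3 = 4*z/3)
B(O, c) = 16/3 + O**2 (B(O, c) = O*O + (4/3)*4 = O**2 + 16/3 = 16/3 + O**2)
H(C) = (3 + C)**2
-13563/16439 + H(B(7, 14))/(-40065) = -13563/16439 + (3 + (16/3 + 7**2))**2/(-40065) = -13563*1/16439 + (3 + (16/3 + 49))**2*(-1/40065) = -13563/16439 + (3 + 163/3)**2*(-1/40065) = -13563/16439 + (172/3)**2*(-1/40065) = -13563/16439 + (29584/9)*(-1/40065) = -13563/16439 - 29584/360585 = -5376945731/5927656815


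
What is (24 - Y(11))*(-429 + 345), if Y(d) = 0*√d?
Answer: -2016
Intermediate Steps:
Y(d) = 0
(24 - Y(11))*(-429 + 345) = (24 - 1*0)*(-429 + 345) = (24 + 0)*(-84) = 24*(-84) = -2016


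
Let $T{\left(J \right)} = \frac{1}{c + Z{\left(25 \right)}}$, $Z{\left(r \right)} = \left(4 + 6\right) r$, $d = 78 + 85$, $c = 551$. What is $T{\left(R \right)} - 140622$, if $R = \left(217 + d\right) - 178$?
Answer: $- \frac{112638221}{801} \approx -1.4062 \cdot 10^{5}$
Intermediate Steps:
$d = 163$
$Z{\left(r \right)} = 10 r$
$R = 202$ ($R = \left(217 + 163\right) - 178 = 380 - 178 = 202$)
$T{\left(J \right)} = \frac{1}{801}$ ($T{\left(J \right)} = \frac{1}{551 + 10 \cdot 25} = \frac{1}{551 + 250} = \frac{1}{801}$)
$T{\left(R \right)} - 140622 = \frac{1}{801} - 140622 = - \frac{112638221}{801}$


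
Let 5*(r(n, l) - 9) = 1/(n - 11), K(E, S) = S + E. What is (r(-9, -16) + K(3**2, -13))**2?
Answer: 249001/10000 ≈ 24.900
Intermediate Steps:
K(E, S) = E + S
r(n, l) = 9 + 1/(5*(-11 + n)) (r(n, l) = 9 + 1/(5*(n - 11)) = 9 + 1/(5*(-11 + n)))
(r(-9, -16) + K(3**2, -13))**2 = ((-494 + 45*(-9))/(5*(-11 - 9)) + (3**2 - 13))**2 = ((1/5)*(-494 - 405)/(-20) + (9 - 13))**2 = ((1/5)*(-1/20)*(-899) - 4)**2 = (899/100 - 4)**2 = (499/100)**2 = 249001/10000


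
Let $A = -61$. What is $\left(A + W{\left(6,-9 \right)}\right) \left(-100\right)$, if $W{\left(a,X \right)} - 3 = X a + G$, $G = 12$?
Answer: $10000$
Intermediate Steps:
$W{\left(a,X \right)} = 15 + X a$ ($W{\left(a,X \right)} = 3 + \left(X a + 12\right) = 3 + \left(12 + X a\right) = 15 + X a$)
$\left(A + W{\left(6,-9 \right)}\right) \left(-100\right) = \left(-61 + \left(15 - 54\right)\right) \left(-100\right) = \left(-61 - 39\right) \left(-100\right) = \left(-100\right) \left(-100\right) = 10000$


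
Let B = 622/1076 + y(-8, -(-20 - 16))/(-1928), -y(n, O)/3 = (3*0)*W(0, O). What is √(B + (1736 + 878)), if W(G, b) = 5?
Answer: 7*√15444366/538 ≈ 51.133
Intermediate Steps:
y(n, O) = 0 (y(n, O) = -3*3*0*5 = -0*5 = -3*0 = 0)
B = 311/538 (B = 622/1076 + 0/(-1928) = 622*(1/1076) + 0*(-1/1928) = 311/538 + 0 = 311/538 ≈ 0.57807)
√(B + (1736 + 878)) = √(311/538 + (1736 + 878)) = √(311/538 + 2614) = √(1406643/538) = 7*√15444366/538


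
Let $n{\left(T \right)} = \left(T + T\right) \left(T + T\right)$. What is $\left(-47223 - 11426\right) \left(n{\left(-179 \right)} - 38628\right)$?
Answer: $-5251196864$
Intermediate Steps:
$n{\left(T \right)} = 4 T^{2}$ ($n{\left(T \right)} = 2 T 2 T = 4 T^{2}$)
$\left(-47223 - 11426\right) \left(n{\left(-179 \right)} - 38628\right) = \left(-47223 - 11426\right) \left(4 \left(-179\right)^{2} - 38628\right) = - 58649 \left(4 \cdot 32041 - 38628\right) = - 58649 \left(128164 - 38628\right) = \left(-58649\right) 89536 = -5251196864$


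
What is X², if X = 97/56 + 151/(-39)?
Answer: 21836929/4769856 ≈ 4.5781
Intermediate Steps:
X = -4673/2184 (X = 97*(1/56) + 151*(-1/39) = 97/56 - 151/39 = -4673/2184 ≈ -2.1397)
X² = (-4673/2184)² = 21836929/4769856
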